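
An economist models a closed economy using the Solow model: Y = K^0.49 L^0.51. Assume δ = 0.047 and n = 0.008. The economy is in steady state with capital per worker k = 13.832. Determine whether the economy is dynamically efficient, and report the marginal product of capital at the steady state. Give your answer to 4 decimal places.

The effective depreciation rate is n + δ = 0.008 + 0.047 = 0.055.
MPK = 0.49·k^(0.49−1) = 0.49·13.832^(-0.51) ≈ 0.1283.
MPK > 0.055, so the economy is dynamically efficient (under-saving).

dynamically efficient; MPK ≈ 0.1283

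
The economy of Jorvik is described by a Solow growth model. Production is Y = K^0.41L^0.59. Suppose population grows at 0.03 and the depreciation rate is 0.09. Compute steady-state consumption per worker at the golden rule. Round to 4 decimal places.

Break-even investment rate: n + δ = 0.03 + 0.09 = 0.12.
Golden rule sets MPK = n+δ: 0.41·k^(0.41−1) = 0.12, so k_gold = (0.41/0.12)^(1/0.59) ≈ 8.0244.
y_gold = 8.0244^0.41 ≈ 2.3486.
c_gold = y_gold − (n+δ)·k_gold = 2.3486 − 0.12·8.0244 ≈ 1.3857.

c_gold ≈ 1.3857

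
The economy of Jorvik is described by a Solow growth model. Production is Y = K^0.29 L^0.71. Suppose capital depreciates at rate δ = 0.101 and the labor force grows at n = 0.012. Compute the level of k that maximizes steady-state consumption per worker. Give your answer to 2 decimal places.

n + δ = 0.012 + 0.101 = 0.113.
Golden rule sets MPK = n+δ: 0.29·k^(0.29−1) = 0.113, so k_gold = (0.29/0.113)^(1/0.71) ≈ 3.7714.

k_gold ≈ 3.77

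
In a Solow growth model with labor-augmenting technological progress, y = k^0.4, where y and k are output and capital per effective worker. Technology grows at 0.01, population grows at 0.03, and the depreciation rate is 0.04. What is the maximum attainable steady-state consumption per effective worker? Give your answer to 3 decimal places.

c_gold ≈ 1.754

n + g + δ = 0.03 + 0.01 + 0.04 = 0.08.
Maximizing c = f(k) − (n+g+δ)·k gives f'(k) = n+g+δ, i.e. 0.4·k^(0.4−1) = 0.08, so k_gold = (0.4/0.08)^(1/0.6) ≈ 14.6201.
y_gold = 14.6201^0.4 ≈ 2.9240.
c_gold = y_gold − (n+g+δ)·k_gold = 2.9240 − 0.08·14.6201 ≈ 1.7544.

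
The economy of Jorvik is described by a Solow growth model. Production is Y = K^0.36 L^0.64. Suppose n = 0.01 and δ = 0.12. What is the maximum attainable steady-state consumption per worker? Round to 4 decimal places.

Break-even investment rate: n + δ = 0.01 + 0.12 = 0.13.
Golden rule sets MPK = n+δ: 0.36·k^(0.36−1) = 0.13, so k_gold = (0.36/0.13)^(1/0.64) ≈ 4.9112.
y_gold = 4.9112^0.36 ≈ 1.7735.
c_gold = y_gold − (n+δ)·k_gold = 1.7735 − 0.13·4.9112 ≈ 1.1350.

c_gold ≈ 1.1350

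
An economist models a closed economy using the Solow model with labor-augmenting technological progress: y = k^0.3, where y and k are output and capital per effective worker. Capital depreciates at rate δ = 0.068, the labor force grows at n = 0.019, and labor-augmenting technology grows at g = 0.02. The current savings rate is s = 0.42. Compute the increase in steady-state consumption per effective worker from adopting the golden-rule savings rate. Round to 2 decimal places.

Δc ≈ 0.05

Break-even investment rate: n + g + δ = 0.019 + 0.02 + 0.068 = 0.107.
Current steady state (s = 0.42): k* = (0.42/0.107)^(1/0.7) ≈ 7.0531, y* = 7.0531^0.3 ≈ 1.7969, c* = (1−0.42)·1.7969 ≈ 1.0422.
Setting f'(k) = n+g+δ gives 0.3·k^(0.3−1) = 0.107, hence k_gold = (0.3/0.107)^(1/0.7) ≈ 4.3614.
y_gold = 4.3614^0.3 ≈ 1.5556, c_gold = y_gold − 0.107·k_gold ≈ 1.0889.
Gain: Δc = 1.0889 − 1.0422 ≈ 0.0467.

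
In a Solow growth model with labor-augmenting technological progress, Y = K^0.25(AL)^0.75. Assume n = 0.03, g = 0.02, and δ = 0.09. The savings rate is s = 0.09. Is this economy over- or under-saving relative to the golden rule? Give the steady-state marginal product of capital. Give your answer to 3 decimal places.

under-saving; MPK ≈ 0.389

Capital per effective worker breaks even when investment replaces (n + g + δ)·k; here n + g + δ = 0.14.
Steady-state k*: s·k^0.25 = 0.14·k gives k* = (0.09/0.14)^(1/0.75) ≈ 0.5548.
MPK = 0.25·0.5548^(-0.75) ≈ 0.3889.
MPK > n+g+δ = 0.14, so the economy is dynamically efficient (under-saving).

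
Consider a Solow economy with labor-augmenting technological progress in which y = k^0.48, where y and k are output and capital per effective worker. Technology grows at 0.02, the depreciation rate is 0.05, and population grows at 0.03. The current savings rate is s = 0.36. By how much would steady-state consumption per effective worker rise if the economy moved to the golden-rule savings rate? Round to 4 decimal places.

Capital per effective worker breaks even when investment replaces (n + g + δ)·k; here n + g + δ = 0.1.
Current steady state (s = 0.36): k* = (0.36/0.1)^(1/0.52) ≈ 11.7439, y* = 11.7439^0.48 ≈ 3.2622, c* = (1−0.36)·3.2622 ≈ 2.0878.
Setting f'(k) = n+g+δ gives 0.48·k^(0.48−1) = 0.1, hence k_gold = (0.48/0.1)^(1/0.52) ≈ 20.4211.
y_gold = 20.4211^0.48 ≈ 4.2544, c_gold = y_gold − 0.1·k_gold ≈ 2.2123.
Gain: Δc = 2.2123 − 2.0878 ≈ 0.1245.

Δc ≈ 0.1245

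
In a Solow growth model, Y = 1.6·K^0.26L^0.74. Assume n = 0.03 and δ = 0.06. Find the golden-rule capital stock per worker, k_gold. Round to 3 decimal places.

k_gold ≈ 7.915

n + δ = 0.03 + 0.06 = 0.09.
Maximizing c = f(k) − (n+δ)·k gives f'(k) = n+δ, i.e. 0.26·1.6·k^(0.26−1) = 0.09, so k_gold = (0.26·1.6/0.09)^(1/0.74) ≈ 7.9149.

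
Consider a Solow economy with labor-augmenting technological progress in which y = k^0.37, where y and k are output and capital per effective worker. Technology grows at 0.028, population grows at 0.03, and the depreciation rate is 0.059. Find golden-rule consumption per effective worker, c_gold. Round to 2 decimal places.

c_gold ≈ 1.24

n + g + δ = 0.03 + 0.028 + 0.059 = 0.117.
Setting f'(k) = n+g+δ gives 0.37·k^(0.37−1) = 0.117, hence k_gold = (0.37/0.117)^(1/0.63) ≈ 6.2184.
y_gold = 6.2184^0.37 ≈ 1.9663.
c_gold = y_gold − (n+g+δ)·k_gold = 1.9663 − 0.117·6.2184 ≈ 1.2388.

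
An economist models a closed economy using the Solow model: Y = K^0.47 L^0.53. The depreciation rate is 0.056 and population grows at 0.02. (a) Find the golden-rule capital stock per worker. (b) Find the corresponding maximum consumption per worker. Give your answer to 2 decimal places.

Capital per worker breaks even when investment replaces (n + δ)·k; here n + δ = 0.076.
At the golden rule the marginal product of capital equals n+δ: 0.47·k^(0.47−1) = 0.076. Solving, k_gold = (0.47/0.076)^(1/0.53) ≈ 31.1164.
y_gold = 31.1164^0.47 ≈ 5.0316; c_gold = y_gold − 0.076·k_gold ≈ 2.6667.

(a) k_gold ≈ 31.12; (b) c_gold ≈ 2.67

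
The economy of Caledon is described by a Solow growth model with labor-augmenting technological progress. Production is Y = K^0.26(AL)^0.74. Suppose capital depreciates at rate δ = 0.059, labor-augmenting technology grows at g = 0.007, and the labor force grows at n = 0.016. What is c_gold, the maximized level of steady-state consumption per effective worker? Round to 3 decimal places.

Break-even investment rate: n + g + δ = 0.016 + 0.007 + 0.059 = 0.082.
Setting f'(k) = n+g+δ gives 0.26·k^(0.26−1) = 0.082, hence k_gold = (0.26/0.082)^(1/0.74) ≈ 4.7560.
y_gold = 4.7560^0.26 ≈ 1.5000.
c_gold = y_gold − (n+g+δ)·k_gold = 1.5000 − 0.082·4.7560 ≈ 1.1100.

c_gold ≈ 1.110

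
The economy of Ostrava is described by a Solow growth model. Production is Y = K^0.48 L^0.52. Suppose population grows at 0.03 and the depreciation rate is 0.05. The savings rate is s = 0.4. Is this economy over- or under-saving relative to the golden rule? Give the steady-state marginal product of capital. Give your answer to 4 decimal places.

n + δ = 0.03 + 0.05 = 0.08.
Steady-state k*: s·k^0.48 = 0.08·k gives k* = (0.4/0.08)^(1/0.52) ≈ 22.0888.
MPK = 0.48·22.0888^(-0.52) ≈ 0.0960.
MPK > n+δ = 0.08, so the economy is dynamically efficient (under-saving).

under-saving; MPK ≈ 0.0960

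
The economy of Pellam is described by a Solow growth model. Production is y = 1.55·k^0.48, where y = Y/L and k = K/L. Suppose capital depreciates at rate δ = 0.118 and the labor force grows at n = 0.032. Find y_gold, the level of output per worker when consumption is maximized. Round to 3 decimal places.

Capital per worker breaks even when investment replaces (n + δ)·k; here n + δ = 0.15.
Setting f'(k) = n+δ gives 0.48·1.55·k^(0.48−1) = 0.15, hence k_gold = (0.48·1.55/0.15)^(1/0.52) ≈ 21.7503.
Output: y_gold = 1.55·k_gold^0.48 = 1.55·21.7503^0.48 ≈ 6.7970.

y_gold ≈ 6.797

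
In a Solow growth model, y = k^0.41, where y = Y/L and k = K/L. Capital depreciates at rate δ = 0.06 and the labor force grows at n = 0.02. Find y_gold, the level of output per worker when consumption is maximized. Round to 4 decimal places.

The effective depreciation rate is n + δ = 0.02 + 0.06 = 0.08.
Golden rule sets MPK = n+δ: 0.41·k^(0.41−1) = 0.08, so k_gold = (0.41/0.08)^(1/0.59) ≈ 15.9541.
Output: y_gold = k_gold^0.41 = 15.9541^0.41 ≈ 3.1130.

y_gold ≈ 3.1130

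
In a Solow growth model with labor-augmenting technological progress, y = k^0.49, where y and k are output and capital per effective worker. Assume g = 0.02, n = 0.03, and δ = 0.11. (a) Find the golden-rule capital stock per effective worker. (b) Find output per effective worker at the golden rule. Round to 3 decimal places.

n + g + δ = 0.03 + 0.02 + 0.11 = 0.16.
Maximizing c = f(k) − (n+g+δ)·k gives f'(k) = n+g+δ, i.e. 0.49·k^(0.49−1) = 0.16, so k_gold = (0.49/0.16)^(1/0.51) ≈ 8.9762.
y_gold = 8.9762^0.49 ≈ 2.9310.

(a) k_gold ≈ 8.976; (b) y_gold ≈ 2.931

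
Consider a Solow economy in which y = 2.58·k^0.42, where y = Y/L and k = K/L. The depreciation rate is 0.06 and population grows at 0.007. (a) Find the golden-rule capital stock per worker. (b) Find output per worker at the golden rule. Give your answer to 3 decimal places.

Capital per worker breaks even when investment replaces (n + δ)·k; here n + δ = 0.067.
Golden rule sets MPK = n+δ: 0.42·2.58·k^(0.42−1) = 0.067, so k_gold = (0.42·2.58/0.067)^(1/0.58) ≈ 121.3746.
y_gold = 2.58·121.3746^0.42 ≈ 19.3621.

(a) k_gold ≈ 121.375; (b) y_gold ≈ 19.362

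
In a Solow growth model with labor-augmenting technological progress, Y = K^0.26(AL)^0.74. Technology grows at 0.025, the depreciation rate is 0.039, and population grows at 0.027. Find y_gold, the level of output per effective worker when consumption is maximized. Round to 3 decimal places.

Capital per effective worker breaks even when investment replaces (n + g + δ)·k; here n + g + δ = 0.091.
Golden rule sets MPK = n+g+δ: 0.26·k^(0.26−1) = 0.091, so k_gold = (0.26/0.091)^(1/0.74) ≈ 4.1317.
Output: y_gold = k_gold^0.26 = 4.1317^0.26 ≈ 1.4461.

y_gold ≈ 1.446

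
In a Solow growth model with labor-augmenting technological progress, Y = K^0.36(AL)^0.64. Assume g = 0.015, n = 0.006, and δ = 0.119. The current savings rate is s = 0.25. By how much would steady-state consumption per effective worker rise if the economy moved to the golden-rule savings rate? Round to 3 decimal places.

Δc ≈ 0.049

Break-even investment rate: n + g + δ = 0.006 + 0.015 + 0.119 = 0.14.
Current steady state (s = 0.25): k* = (0.25/0.14)^(1/0.64) ≈ 2.4743, y* = 2.4743^0.36 ≈ 1.3856, c* = (1−0.25)·1.3856 ≈ 1.0392.
Maximizing c = f(k) − (n+g+δ)·k gives f'(k) = n+g+δ, i.e. 0.36·k^(0.36−1) = 0.14, so k_gold = (0.36/0.14)^(1/0.64) ≈ 4.3742.
y_gold = 4.3742^0.36 ≈ 1.7011, c_gold = y_gold − 0.14·k_gold ≈ 1.0887.
Gain: Δc = 1.0887 − 1.0392 ≈ 0.0495.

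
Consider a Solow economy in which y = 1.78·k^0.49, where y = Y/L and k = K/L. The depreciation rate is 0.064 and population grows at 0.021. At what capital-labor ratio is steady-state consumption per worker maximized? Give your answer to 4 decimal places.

n + δ = 0.021 + 0.064 = 0.085.
Maximizing c = f(k) − (n+δ)·k gives f'(k) = n+δ, i.e. 0.49·1.78·k^(0.49−1) = 0.085, so k_gold = (0.49·1.78/0.085)^(1/0.51) ≈ 96.1036.

k_gold ≈ 96.1036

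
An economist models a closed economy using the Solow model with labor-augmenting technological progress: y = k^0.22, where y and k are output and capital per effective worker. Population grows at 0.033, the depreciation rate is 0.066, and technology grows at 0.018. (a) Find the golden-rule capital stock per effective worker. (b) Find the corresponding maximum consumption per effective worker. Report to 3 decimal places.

Break-even investment rate: n + g + δ = 0.033 + 0.018 + 0.066 = 0.117.
Setting f'(k) = n+g+δ gives 0.22·k^(0.22−1) = 0.117, hence k_gold = (0.22/0.117)^(1/0.78) ≈ 2.2469.
y_gold = 2.2469^0.22 ≈ 1.1949; c_gold = y_gold − 0.117·k_gold ≈ 0.9321.

(a) k_gold ≈ 2.247; (b) c_gold ≈ 0.932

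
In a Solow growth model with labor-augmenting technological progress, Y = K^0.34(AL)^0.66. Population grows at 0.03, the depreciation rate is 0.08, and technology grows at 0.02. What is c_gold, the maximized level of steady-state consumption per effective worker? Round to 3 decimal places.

n + g + δ = 0.03 + 0.02 + 0.08 = 0.13.
At the golden rule the marginal product of capital equals n+g+δ: 0.34·k^(0.34−1) = 0.13. Solving, k_gold = (0.34/0.13)^(1/0.66) ≈ 4.2917.
y_gold = 4.2917^0.34 ≈ 1.6409.
c_gold = y_gold − (n+g+δ)·k_gold = 1.6409 − 0.13·4.2917 ≈ 1.0830.

c_gold ≈ 1.083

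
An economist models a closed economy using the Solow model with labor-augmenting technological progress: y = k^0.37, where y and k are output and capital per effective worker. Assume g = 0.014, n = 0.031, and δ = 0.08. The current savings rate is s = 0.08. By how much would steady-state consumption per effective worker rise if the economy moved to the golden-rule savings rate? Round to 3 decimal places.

Δc ≈ 0.484

The effective depreciation rate is n + g + δ = 0.031 + 0.014 + 0.08 = 0.125.
Current steady state (s = 0.08): k* = (0.08/0.125)^(1/0.63) ≈ 0.4924, y* = 0.4924^0.37 ≈ 0.7694, c* = (1−0.08)·0.7694 ≈ 0.7079.
Maximizing c = f(k) − (n+g+δ)·k gives f'(k) = n+g+δ, i.e. 0.37·k^(0.37−1) = 0.125, so k_gold = (0.37/0.125)^(1/0.63) ≈ 5.5986.
y_gold = 5.5986^0.37 ≈ 1.8914, c_gold = y_gold − 0.125·k_gold ≈ 1.1916.
Gain: Δc = 1.1916 − 0.7079 ≈ 0.4837.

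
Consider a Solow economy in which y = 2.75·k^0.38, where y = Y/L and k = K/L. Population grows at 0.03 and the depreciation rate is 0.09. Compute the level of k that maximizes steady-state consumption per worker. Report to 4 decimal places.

Capital per worker breaks even when investment replaces (n + δ)·k; here n + δ = 0.12.
Maximizing c = f(k) − (n+δ)·k gives f'(k) = n+δ, i.e. 0.38·2.75·k^(0.38−1) = 0.12, so k_gold = (0.38·2.75/0.12)^(1/0.62) ≈ 32.8114.

k_gold ≈ 32.8114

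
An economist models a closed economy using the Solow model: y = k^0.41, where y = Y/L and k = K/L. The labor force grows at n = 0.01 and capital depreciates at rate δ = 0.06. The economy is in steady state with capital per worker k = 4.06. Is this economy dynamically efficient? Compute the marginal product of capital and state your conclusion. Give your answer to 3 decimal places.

Capital per worker breaks even when investment replaces (n + δ)·k; here n + δ = 0.07.
MPK = 0.41·k^(0.41−1) = 0.41·4.06^(-0.59) ≈ 0.1794.
MPK > 0.07, so the economy is dynamically efficient (under-saving).

dynamically efficient; MPK ≈ 0.179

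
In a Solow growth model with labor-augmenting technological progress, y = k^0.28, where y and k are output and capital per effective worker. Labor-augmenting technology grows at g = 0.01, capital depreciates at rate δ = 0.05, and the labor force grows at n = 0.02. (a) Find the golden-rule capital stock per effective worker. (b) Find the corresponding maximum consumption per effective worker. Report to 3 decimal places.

(a) k_gold ≈ 5.697; (b) c_gold ≈ 1.172

The effective depreciation rate is n + g + δ = 0.02 + 0.01 + 0.05 = 0.08.
At the golden rule the marginal product of capital equals n+g+δ: 0.28·k^(0.28−1) = 0.08. Solving, k_gold = (0.28/0.08)^(1/0.72) ≈ 5.6971.
y_gold = 5.6971^0.28 ≈ 1.6277; c_gold = y_gold − 0.08·k_gold ≈ 1.1720.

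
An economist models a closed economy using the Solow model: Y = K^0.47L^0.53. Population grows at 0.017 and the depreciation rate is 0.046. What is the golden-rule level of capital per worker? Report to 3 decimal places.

k_gold ≈ 44.331

n + δ = 0.017 + 0.046 = 0.063.
Golden rule sets MPK = n+δ: 0.47·k^(0.47−1) = 0.063, so k_gold = (0.47/0.063)^(1/0.53) ≈ 44.3314.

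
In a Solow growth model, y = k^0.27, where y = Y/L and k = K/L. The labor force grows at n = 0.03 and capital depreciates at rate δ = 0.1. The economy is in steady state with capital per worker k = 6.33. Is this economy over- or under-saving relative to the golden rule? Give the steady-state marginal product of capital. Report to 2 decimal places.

Break-even investment rate: n + δ = 0.03 + 0.1 = 0.13.
MPK = 0.27·k^(0.27−1) = 0.27·6.33^(-0.73) ≈ 0.0702.
MPK < 0.13, so the economy is dynamically inefficient (over-saving).

over-saving; MPK ≈ 0.07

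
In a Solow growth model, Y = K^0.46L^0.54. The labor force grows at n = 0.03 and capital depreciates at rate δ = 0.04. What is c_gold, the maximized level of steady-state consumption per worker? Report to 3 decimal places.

c_gold ≈ 2.685

The effective depreciation rate is n + δ = 0.03 + 0.04 = 0.07.
Golden rule sets MPK = n+δ: 0.46·k^(0.46−1) = 0.07, so k_gold = (0.46/0.07)^(1/0.54) ≈ 32.6727.
y_gold = 32.6727^0.46 ≈ 4.9719.
c_gold = y_gold − (n+δ)·k_gold = 4.9719 − 0.07·32.6727 ≈ 2.6848.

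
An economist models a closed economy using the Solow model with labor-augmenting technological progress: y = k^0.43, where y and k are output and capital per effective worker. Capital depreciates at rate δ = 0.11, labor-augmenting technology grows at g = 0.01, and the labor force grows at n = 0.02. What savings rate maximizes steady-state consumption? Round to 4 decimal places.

Break-even investment rate: n + g + δ = 0.02 + 0.01 + 0.11 = 0.14.
At the golden rule MPK = n+g+δ, and in any Cobb-Douglas steady state s = (n+g+δ)·k/y = MPK·k/y = capital's share 0.43.

s_gold = 0.4300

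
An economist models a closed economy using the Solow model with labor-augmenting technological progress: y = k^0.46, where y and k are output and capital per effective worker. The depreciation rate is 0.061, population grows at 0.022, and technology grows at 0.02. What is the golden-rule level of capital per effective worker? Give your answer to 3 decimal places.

The effective depreciation rate is n + g + δ = 0.022 + 0.02 + 0.061 = 0.103.
At the golden rule the marginal product of capital equals n+g+δ: 0.46·k^(0.46−1) = 0.103. Solving, k_gold = (0.46/0.103)^(1/0.54) ≈ 15.9793.

k_gold ≈ 15.979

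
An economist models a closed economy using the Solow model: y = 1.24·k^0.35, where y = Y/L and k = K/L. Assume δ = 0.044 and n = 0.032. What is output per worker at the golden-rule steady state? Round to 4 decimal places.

y_gold ≈ 3.1686

The effective depreciation rate is n + δ = 0.032 + 0.044 = 0.076.
At the golden rule the marginal product of capital equals n+δ: 0.35·1.24·k^(0.35−1) = 0.076. Solving, k_gold = (0.35·1.24/0.076)^(1/0.65) ≈ 14.5921.
Output: y_gold = 1.24·k_gold^0.35 = 1.24·14.5921^0.35 ≈ 3.1686.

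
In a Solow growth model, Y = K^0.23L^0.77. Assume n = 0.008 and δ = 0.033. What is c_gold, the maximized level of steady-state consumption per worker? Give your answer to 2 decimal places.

c_gold ≈ 1.29

n + δ = 0.008 + 0.033 = 0.041.
Golden rule sets MPK = n+δ: 0.23·k^(0.23−1) = 0.041, so k_gold = (0.23/0.041)^(1/0.77) ≈ 9.3898.
y_gold = 9.3898^0.23 ≈ 1.6738.
c_gold = y_gold − (n+δ)·k_gold = 1.6738 − 0.041·9.3898 ≈ 1.2888.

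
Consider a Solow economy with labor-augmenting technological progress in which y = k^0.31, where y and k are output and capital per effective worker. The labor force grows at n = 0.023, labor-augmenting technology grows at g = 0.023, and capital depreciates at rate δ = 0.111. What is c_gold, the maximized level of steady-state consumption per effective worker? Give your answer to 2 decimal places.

c_gold ≈ 0.94

Capital per effective worker breaks even when investment replaces (n + g + δ)·k; here n + g + δ = 0.157.
Golden rule sets MPK = n+g+δ: 0.31·k^(0.31−1) = 0.157, so k_gold = (0.31/0.157)^(1/0.69) ≈ 2.6804.
y_gold = 2.6804^0.31 ≈ 1.3575.
c_gold = y_gold − (n+g+δ)·k_gold = 1.3575 − 0.157·2.6804 ≈ 0.9367.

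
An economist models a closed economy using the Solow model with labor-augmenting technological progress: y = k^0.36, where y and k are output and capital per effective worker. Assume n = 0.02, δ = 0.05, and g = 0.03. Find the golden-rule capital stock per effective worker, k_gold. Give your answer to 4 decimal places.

n + g + δ = 0.02 + 0.03 + 0.05 = 0.1.
Maximizing c = f(k) − (n+g+δ)·k gives f'(k) = n+g+δ, i.e. 0.36·k^(0.36−1) = 0.1, so k_gold = (0.36/0.1)^(1/0.64) ≈ 7.3998.

k_gold ≈ 7.3998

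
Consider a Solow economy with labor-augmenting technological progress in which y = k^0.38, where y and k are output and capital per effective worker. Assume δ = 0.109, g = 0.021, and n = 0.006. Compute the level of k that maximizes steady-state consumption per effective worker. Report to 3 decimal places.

The effective depreciation rate is n + g + δ = 0.006 + 0.021 + 0.109 = 0.136.
Setting f'(k) = n+g+δ gives 0.38·k^(0.38−1) = 0.136, hence k_gold = (0.38/0.136)^(1/0.62) ≈ 5.2450.

k_gold ≈ 5.245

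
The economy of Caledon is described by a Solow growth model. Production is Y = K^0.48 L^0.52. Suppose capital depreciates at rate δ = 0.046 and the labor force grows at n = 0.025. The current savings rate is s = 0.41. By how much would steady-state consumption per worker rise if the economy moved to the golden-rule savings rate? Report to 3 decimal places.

The effective depreciation rate is n + δ = 0.025 + 0.046 = 0.071.
Current steady state (s = 0.41): k* = (0.41/0.071)^(1/0.52) ≈ 29.1388, y* = 29.1388^0.48 ≈ 5.0460, c* = (1−0.41)·5.0460 ≈ 2.9771.
Maximizing c = f(k) − (n+δ)·k gives f'(k) = n+δ, i.e. 0.48·k^(0.48−1) = 0.071, so k_gold = (0.48/0.071)^(1/0.52) ≈ 39.4567.
y_gold = 39.4567^0.48 ≈ 5.8363, c_gold = y_gold − 0.071·k_gold ≈ 3.0349.
Gain: Δc = 3.0349 − 2.9771 ≈ 0.0577.

Δc ≈ 0.058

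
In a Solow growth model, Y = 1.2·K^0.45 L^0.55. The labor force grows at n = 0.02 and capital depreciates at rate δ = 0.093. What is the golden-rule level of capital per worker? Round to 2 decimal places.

Break-even investment rate: n + δ = 0.02 + 0.093 = 0.113.
Maximizing c = f(k) − (n+δ)·k gives f'(k) = n+δ, i.e. 0.45·1.2·k^(0.45−1) = 0.113, so k_gold = (0.45·1.2/0.113)^(1/0.55) ≈ 17.1838.

k_gold ≈ 17.18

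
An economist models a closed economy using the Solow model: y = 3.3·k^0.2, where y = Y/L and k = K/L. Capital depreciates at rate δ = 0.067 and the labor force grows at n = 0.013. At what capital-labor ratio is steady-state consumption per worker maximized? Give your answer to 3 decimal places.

k_gold ≈ 13.982

Capital per worker breaks even when investment replaces (n + δ)·k; here n + δ = 0.08.
Golden rule sets MPK = n+δ: 0.2·3.3·k^(0.2−1) = 0.08, so k_gold = (0.2·3.3/0.08)^(1/0.8) ≈ 13.9819.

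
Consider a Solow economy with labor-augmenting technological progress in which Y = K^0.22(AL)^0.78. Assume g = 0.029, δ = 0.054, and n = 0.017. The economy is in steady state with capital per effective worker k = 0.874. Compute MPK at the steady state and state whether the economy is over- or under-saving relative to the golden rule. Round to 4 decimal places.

The effective depreciation rate is n + g + δ = 0.017 + 0.029 + 0.054 = 0.1.
MPK = 0.22·k^(0.22−1) = 0.22·0.874^(-0.78) ≈ 0.2444.
MPK > 0.1, so the economy is dynamically efficient (under-saving).

under-saving; MPK ≈ 0.2444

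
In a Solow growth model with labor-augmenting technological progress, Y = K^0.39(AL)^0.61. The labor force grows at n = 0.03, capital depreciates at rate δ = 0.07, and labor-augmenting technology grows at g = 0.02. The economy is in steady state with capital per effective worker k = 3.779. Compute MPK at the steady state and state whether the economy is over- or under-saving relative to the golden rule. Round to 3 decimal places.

n + g + δ = 0.03 + 0.02 + 0.07 = 0.12.
MPK = 0.39·k^(0.39−1) = 0.39·3.779^(-0.61) ≈ 0.1733.
MPK > 0.12, so the economy is dynamically efficient (under-saving).

under-saving; MPK ≈ 0.173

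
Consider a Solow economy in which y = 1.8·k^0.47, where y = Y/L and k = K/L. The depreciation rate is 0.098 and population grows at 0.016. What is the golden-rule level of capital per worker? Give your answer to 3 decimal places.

k_gold ≈ 43.892

n + δ = 0.016 + 0.098 = 0.114.
Maximizing c = f(k) − (n+δ)·k gives f'(k) = n+δ, i.e. 0.47·1.8·k^(0.47−1) = 0.114, so k_gold = (0.47·1.8/0.114)^(1/0.53) ≈ 43.8922.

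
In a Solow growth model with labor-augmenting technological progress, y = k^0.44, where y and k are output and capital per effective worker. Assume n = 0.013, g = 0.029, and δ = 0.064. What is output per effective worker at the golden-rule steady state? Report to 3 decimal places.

y_gold ≈ 3.060

Capital per effective worker breaks even when investment replaces (n + g + δ)·k; here n + g + δ = 0.106.
Golden rule sets MPK = n+g+δ: 0.44·k^(0.44−1) = 0.106, so k_gold = (0.44/0.106)^(1/0.56) ≈ 12.7009.
Output: y_gold = k_gold^0.44 = 12.7009^0.44 ≈ 3.0598.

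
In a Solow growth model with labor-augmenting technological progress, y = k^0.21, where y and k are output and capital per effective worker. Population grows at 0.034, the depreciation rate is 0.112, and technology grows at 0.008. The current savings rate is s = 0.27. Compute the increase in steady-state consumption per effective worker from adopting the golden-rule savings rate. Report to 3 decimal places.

Δc ≈ 0.010

Break-even investment rate: n + g + δ = 0.034 + 0.008 + 0.112 = 0.154.
Current steady state (s = 0.27): k* = (0.27/0.154)^(1/0.79) ≈ 2.0355, y* = 2.0355^0.21 ≈ 1.1610, c* = (1−0.27)·1.1610 ≈ 0.8475.
Setting f'(k) = n+g+δ gives 0.21·k^(0.21−1) = 0.154, hence k_gold = (0.21/0.154)^(1/0.79) ≈ 1.4808.
y_gold = 1.4808^0.21 ≈ 1.0859, c_gold = y_gold − 0.154·k_gold ≈ 0.8579.
Gain: Δc = 0.8579 − 0.8475 ≈ 0.0104.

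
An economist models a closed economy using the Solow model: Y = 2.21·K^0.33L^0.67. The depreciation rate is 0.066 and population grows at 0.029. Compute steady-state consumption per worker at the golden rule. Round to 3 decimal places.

Capital per worker breaks even when investment replaces (n + δ)·k; here n + δ = 0.095.
At the golden rule the marginal product of capital equals n+δ: 0.33·2.21·k^(0.33−1) = 0.095. Solving, k_gold = (0.33·2.21/0.095)^(1/0.67) ≈ 20.9492.
y_gold = 2.21·20.9492^0.33 ≈ 6.0308.
c_gold = y_gold − (n+δ)·k_gold = 6.0308 − 0.095·20.9492 ≈ 4.0407.

c_gold ≈ 4.041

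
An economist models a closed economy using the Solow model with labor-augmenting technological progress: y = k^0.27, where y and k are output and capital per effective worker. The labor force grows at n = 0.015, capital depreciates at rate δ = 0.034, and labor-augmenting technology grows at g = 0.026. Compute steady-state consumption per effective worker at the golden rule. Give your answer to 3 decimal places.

c_gold ≈ 1.172

The effective depreciation rate is n + g + δ = 0.015 + 0.026 + 0.034 = 0.075.
Golden rule sets MPK = n+g+δ: 0.27·k^(0.27−1) = 0.075, so k_gold = (0.27/0.075)^(1/0.73) ≈ 5.7817.
y_gold = 5.7817^0.27 ≈ 1.6060.
c_gold = y_gold − (n+g+δ)·k_gold = 1.6060 − 0.075·5.7817 ≈ 1.1724.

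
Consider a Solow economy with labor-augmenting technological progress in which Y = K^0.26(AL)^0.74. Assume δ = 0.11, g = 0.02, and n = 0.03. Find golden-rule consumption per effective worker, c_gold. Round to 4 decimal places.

n + g + δ = 0.03 + 0.02 + 0.11 = 0.16.
Golden rule sets MPK = n+g+δ: 0.26·k^(0.26−1) = 0.16, so k_gold = (0.26/0.16)^(1/0.74) ≈ 1.9272.
y_gold = 1.9272^0.26 ≈ 1.1860.
c_gold = y_gold − (n+g+δ)·k_gold = 1.1860 − 0.16·1.9272 ≈ 0.8776.

c_gold ≈ 0.8776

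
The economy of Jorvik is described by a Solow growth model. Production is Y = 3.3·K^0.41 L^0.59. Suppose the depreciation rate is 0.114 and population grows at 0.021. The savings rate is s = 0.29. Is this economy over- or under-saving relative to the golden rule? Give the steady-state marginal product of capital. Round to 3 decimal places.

n + δ = 0.021 + 0.114 = 0.135.
Steady-state k*: s·A·k^0.41 = 0.135·k gives k* = (0.29·3.3/0.135)^(1/0.59) ≈ 27.6476.
MPK = 0.41·3.3·27.6476^(-0.59) ≈ 0.1909.
MPK > n+δ = 0.135, so the economy is dynamically efficient (under-saving).

under-saving; MPK ≈ 0.191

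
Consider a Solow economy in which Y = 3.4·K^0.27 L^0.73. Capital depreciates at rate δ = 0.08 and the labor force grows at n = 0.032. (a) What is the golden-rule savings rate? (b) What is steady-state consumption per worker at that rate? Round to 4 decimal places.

n + δ = 0.032 + 0.08 = 0.112.
For Cobb-Douglas, s_gold equals capital's share: s_gold = 0.27.
At the golden rule the marginal product of capital equals n+δ: 0.27·3.4·k^(0.27−1) = 0.112. Solving, k_gold = (0.27·3.4/0.112)^(1/0.73) ≈ 17.8460.
y_gold = 3.4·17.8460^0.27 ≈ 7.4028; c_gold = (1−0.27)·y_gold ≈ 5.4040.

(a) s_gold = 0.2700; (b) c_gold ≈ 5.4040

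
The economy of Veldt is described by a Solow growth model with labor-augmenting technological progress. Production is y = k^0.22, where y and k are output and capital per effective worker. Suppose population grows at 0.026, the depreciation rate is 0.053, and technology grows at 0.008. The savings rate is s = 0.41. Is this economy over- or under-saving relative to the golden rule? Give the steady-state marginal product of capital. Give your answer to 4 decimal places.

The effective depreciation rate is n + g + δ = 0.026 + 0.008 + 0.053 = 0.087.
Steady-state k*: s·k^0.22 = 0.087·k gives k* = (0.41/0.087)^(1/0.78) ≈ 7.2973.
MPK = 0.22·7.2973^(-0.78) ≈ 0.0467.
MPK < n+g+δ = 0.087, so the economy is dynamically inefficient (over-saving).

over-saving; MPK ≈ 0.0467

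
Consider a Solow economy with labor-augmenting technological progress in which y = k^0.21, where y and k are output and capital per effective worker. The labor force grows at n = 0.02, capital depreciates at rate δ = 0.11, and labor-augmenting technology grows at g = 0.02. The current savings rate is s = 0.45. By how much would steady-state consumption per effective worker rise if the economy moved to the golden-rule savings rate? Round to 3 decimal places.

The effective depreciation rate is n + g + δ = 0.02 + 0.02 + 0.11 = 0.15.
Current steady state (s = 0.45): k* = (0.45/0.15)^(1/0.79) ≈ 4.0175, y* = 4.0175^0.21 ≈ 1.3392, c* = (1−0.45)·1.3392 ≈ 0.7365.
Golden rule sets MPK = n+g+δ: 0.21·k^(0.21−1) = 0.15, so k_gold = (0.21/0.15)^(1/0.79) ≈ 1.5310.
y_gold = 1.5310^0.21 ≈ 1.0936, c_gold = y_gold − 0.15·k_gold ≈ 0.8639.
Gain: Δc = 0.8639 − 0.7365 ≈ 0.1274.

Δc ≈ 0.127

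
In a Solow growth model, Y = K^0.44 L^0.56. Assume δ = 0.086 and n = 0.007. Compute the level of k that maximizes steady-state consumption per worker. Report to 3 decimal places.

Capital per worker breaks even when investment replaces (n + δ)·k; here n + δ = 0.093.
Golden rule sets MPK = n+δ: 0.44·k^(0.44−1) = 0.093, so k_gold = (0.44/0.093)^(1/0.56) ≈ 16.0436.

k_gold ≈ 16.044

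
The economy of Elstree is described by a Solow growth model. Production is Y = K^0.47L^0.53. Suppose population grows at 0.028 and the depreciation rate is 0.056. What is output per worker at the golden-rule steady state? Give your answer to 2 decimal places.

The effective depreciation rate is n + δ = 0.028 + 0.056 = 0.084.
At the golden rule the marginal product of capital equals n+δ: 0.47·k^(0.47−1) = 0.084. Solving, k_gold = (0.47/0.084)^(1/0.53) ≈ 25.7619.
Output: y_gold = k_gold^0.47 = 25.7619^0.47 ≈ 4.6043.

y_gold ≈ 4.60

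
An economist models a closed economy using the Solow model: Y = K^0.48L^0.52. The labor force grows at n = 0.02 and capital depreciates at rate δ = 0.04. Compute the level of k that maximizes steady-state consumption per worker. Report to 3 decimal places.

k_gold ≈ 54.540

The effective depreciation rate is n + δ = 0.02 + 0.04 = 0.06.
Golden rule sets MPK = n+δ: 0.48·k^(0.48−1) = 0.06, so k_gold = (0.48/0.06)^(1/0.52) ≈ 54.5395.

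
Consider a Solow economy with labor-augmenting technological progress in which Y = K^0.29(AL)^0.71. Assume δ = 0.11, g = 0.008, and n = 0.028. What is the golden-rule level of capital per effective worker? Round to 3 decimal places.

k_gold ≈ 2.629

Break-even investment rate: n + g + δ = 0.028 + 0.008 + 0.11 = 0.146.
At the golden rule the marginal product of capital equals n+g+δ: 0.29·k^(0.29−1) = 0.146. Solving, k_gold = (0.29/0.146)^(1/0.71) ≈ 2.6289.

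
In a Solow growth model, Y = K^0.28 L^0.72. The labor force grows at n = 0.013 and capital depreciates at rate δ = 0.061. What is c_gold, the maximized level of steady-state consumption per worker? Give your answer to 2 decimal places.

c_gold ≈ 1.21

Capital per worker breaks even when investment replaces (n + δ)·k; here n + δ = 0.074.
Golden rule sets MPK = n+δ: 0.28·k^(0.28−1) = 0.074, so k_gold = (0.28/0.074)^(1/0.72) ≈ 6.3486.
y_gold = 6.3486^0.28 ≈ 1.6778.
c_gold = y_gold − (n+δ)·k_gold = 1.6778 − 0.074·6.3486 ≈ 1.2080.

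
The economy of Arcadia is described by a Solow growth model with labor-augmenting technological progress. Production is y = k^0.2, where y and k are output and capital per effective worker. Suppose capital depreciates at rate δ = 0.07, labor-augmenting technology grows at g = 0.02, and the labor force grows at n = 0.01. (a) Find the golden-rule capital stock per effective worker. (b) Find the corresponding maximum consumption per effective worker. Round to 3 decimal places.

Capital per effective worker breaks even when investment replaces (n + g + δ)·k; here n + g + δ = 0.1.
Setting f'(k) = n+g+δ gives 0.2·k^(0.2−1) = 0.1, hence k_gold = (0.2/0.1)^(1/0.8) ≈ 2.3784.
y_gold = 2.3784^0.2 ≈ 1.1892; c_gold = y_gold − 0.1·k_gold ≈ 0.9514.

(a) k_gold ≈ 2.378; (b) c_gold ≈ 0.951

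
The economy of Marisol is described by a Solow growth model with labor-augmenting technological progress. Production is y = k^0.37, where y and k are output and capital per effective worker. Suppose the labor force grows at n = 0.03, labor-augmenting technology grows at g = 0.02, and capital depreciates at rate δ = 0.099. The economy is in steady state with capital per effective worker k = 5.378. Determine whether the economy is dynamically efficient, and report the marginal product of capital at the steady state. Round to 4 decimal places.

n + g + δ = 0.03 + 0.02 + 0.099 = 0.149.
MPK = 0.37·k^(0.37−1) = 0.37·5.378^(-0.63) ≈ 0.1282.
MPK < 0.149, so the economy is dynamically inefficient (over-saving).

dynamically inefficient; MPK ≈ 0.1282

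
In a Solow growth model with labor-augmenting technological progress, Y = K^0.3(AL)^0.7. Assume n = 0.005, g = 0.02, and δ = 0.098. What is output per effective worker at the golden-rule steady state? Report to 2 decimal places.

Capital per effective worker breaks even when investment replaces (n + g + δ)·k; here n + g + δ = 0.123.
At the golden rule the marginal product of capital equals n+g+δ: 0.3·k^(0.3−1) = 0.123. Solving, k_gold = (0.3/0.123)^(1/0.7) ≈ 3.5741.
Output: y_gold = k_gold^0.3 = 3.5741^0.3 ≈ 1.4654.

y_gold ≈ 1.47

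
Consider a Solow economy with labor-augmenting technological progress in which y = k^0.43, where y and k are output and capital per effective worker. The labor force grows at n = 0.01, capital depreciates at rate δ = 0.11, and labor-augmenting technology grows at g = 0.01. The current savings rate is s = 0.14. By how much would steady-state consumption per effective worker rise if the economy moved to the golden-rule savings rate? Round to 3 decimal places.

Δc ≈ 0.496

n + g + δ = 0.01 + 0.01 + 0.11 = 0.13.
Current steady state (s = 0.14): k* = (0.14/0.13)^(1/0.57) ≈ 1.1388, y* = 1.1388^0.43 ≈ 1.0575, c* = (1−0.14)·1.0575 ≈ 0.9094.
Golden rule sets MPK = n+g+δ: 0.43·k^(0.43−1) = 0.13, so k_gold = (0.43/0.13)^(1/0.57) ≈ 8.1554.
y_gold = 8.1554^0.43 ≈ 2.4656, c_gold = y_gold − 0.13·k_gold ≈ 1.4054.
Gain: Δc = 1.4054 − 0.9094 ≈ 0.4959.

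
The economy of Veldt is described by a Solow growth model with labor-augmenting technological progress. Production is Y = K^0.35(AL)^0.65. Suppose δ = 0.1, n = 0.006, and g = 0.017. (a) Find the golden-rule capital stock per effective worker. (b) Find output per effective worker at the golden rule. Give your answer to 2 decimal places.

(a) k_gold ≈ 5.00; (b) y_gold ≈ 1.76

The effective depreciation rate is n + g + δ = 0.006 + 0.017 + 0.1 = 0.123.
At the golden rule the marginal product of capital equals n+g+δ: 0.35·k^(0.35−1) = 0.123. Solving, k_gold = (0.35/0.123)^(1/0.65) ≈ 4.9970.
y_gold = 4.9970^0.35 ≈ 1.7561.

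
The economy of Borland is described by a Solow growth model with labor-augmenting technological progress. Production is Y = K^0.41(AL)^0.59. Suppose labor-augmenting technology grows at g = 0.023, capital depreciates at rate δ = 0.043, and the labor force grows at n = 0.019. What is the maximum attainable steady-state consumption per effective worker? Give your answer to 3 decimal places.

c_gold ≈ 1.761

The effective depreciation rate is n + g + δ = 0.019 + 0.023 + 0.043 = 0.085.
Golden rule sets MPK = n+g+δ: 0.41·k^(0.41−1) = 0.085, so k_gold = (0.41/0.085)^(1/0.59) ≈ 14.3961.
y_gold = 14.3961^0.41 ≈ 2.9846.
c_gold = y_gold − (n+g+δ)·k_gold = 2.9846 − 0.085·14.3961 ≈ 1.7609.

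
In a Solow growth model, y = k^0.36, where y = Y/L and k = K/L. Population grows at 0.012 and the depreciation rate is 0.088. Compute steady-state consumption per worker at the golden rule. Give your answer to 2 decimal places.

c_gold ≈ 1.32

n + δ = 0.012 + 0.088 = 0.1.
Maximizing c = f(k) − (n+δ)·k gives f'(k) = n+δ, i.e. 0.36·k^(0.36−1) = 0.1, so k_gold = (0.36/0.1)^(1/0.64) ≈ 7.3998.
y_gold = 7.3998^0.36 ≈ 2.0555.
c_gold = y_gold − (n+δ)·k_gold = 2.0555 − 0.1·7.3998 ≈ 1.3155.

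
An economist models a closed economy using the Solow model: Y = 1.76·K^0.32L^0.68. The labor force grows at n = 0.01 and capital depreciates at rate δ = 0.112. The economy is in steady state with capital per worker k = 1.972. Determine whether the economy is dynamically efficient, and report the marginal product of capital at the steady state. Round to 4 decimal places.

dynamically efficient; MPK ≈ 0.3549

Capital per worker breaks even when investment replaces (n + δ)·k; here n + δ = 0.122.
MPK = 0.32·1.76·k^(0.32−1) = 0.32·1.76·1.972^(-0.68) ≈ 0.3549.
MPK > 0.122, so the economy is dynamically efficient (under-saving).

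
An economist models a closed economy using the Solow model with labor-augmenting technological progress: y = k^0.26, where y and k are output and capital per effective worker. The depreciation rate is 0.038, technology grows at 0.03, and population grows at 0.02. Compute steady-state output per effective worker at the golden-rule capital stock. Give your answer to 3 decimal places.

The effective depreciation rate is n + g + δ = 0.02 + 0.03 + 0.038 = 0.088.
Maximizing c = f(k) − (n+g+δ)·k gives f'(k) = n+g+δ, i.e. 0.26·k^(0.26−1) = 0.088, so k_gold = (0.26/0.088)^(1/0.74) ≈ 4.3231.
Output: y_gold = k_gold^0.26 = 4.3231^0.26 ≈ 1.4632.

y_gold ≈ 1.463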